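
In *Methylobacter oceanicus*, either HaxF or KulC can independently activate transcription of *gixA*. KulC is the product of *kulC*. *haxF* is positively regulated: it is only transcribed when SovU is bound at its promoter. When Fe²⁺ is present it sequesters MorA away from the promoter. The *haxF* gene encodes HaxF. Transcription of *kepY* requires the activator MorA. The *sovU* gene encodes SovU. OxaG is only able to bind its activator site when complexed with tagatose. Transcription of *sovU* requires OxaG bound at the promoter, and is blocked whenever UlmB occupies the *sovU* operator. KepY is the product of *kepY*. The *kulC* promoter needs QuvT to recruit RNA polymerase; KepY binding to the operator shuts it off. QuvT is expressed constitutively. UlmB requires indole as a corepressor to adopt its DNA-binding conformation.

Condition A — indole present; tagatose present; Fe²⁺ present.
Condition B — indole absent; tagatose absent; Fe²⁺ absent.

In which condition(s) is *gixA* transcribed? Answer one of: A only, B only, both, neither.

Condition A:
Indole is present, so UlmB is active.
Tagatose is present, so OxaG is active.
With repressor UlmB bound, *sovU* is not transcribed.
So SovU is not produced.
Required activator SovU is absent, so *haxF* is not transcribed.
So HaxF is not produced.
Fe²⁺ is present, so MorA is inactive.
Required activator MorA is absent, so *kepY* is not transcribed.
So KepY is not produced.
QuvT is produced constitutively and is active.
No repressor is bound and QuvT is active, so *kulC* is transcribed.
So KulC is produced and active.
Activator KulC is present, so *gixA* is transcribed.
→ *gixA* is ON in A.
Condition B:
Indole is absent, so UlmB is inactive.
Tagatose is absent, so OxaG is inactive.
Required activator OxaG is absent, so *sovU* is not transcribed.
So SovU is not produced.
Required activator SovU is absent, so *haxF* is not transcribed.
So HaxF is not produced.
Fe²⁺ is absent, so MorA is active.
No repressor is bound and MorA is active, so *kepY* is transcribed.
So KepY is produced and active.
QuvT is produced constitutively and is active.
With repressor KepY bound, *kulC* is not transcribed.
So KulC is not produced.
No activator is available at the *gixA* promoter, so *gixA* is not transcribed.
→ *gixA* is OFF in B.

A only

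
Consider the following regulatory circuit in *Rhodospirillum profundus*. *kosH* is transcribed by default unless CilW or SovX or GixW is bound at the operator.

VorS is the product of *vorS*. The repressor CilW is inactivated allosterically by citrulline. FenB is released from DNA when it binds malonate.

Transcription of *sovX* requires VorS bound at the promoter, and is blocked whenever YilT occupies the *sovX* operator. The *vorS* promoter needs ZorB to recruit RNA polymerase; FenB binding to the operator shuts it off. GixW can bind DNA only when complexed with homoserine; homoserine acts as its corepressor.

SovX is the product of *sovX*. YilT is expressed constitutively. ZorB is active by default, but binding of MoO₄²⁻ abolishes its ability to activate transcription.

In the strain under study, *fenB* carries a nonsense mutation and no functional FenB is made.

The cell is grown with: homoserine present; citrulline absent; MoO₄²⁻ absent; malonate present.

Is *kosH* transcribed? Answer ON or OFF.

OFF

Citrulline is absent, so CilW is active.
MoO₄²⁻ is absent, so ZorB is active.
FenB is non-functional in this strain, so it has no effect.
No repressor is bound and ZorB is active, so *vorS* is transcribed.
So VorS is produced and active.
YilT is produced constitutively and is active.
With repressor YilT bound, *sovX* is not transcribed.
So SovX is not produced.
Homoserine is present, so GixW is active.
With repressor CilW bound, *kosH* is not transcribed.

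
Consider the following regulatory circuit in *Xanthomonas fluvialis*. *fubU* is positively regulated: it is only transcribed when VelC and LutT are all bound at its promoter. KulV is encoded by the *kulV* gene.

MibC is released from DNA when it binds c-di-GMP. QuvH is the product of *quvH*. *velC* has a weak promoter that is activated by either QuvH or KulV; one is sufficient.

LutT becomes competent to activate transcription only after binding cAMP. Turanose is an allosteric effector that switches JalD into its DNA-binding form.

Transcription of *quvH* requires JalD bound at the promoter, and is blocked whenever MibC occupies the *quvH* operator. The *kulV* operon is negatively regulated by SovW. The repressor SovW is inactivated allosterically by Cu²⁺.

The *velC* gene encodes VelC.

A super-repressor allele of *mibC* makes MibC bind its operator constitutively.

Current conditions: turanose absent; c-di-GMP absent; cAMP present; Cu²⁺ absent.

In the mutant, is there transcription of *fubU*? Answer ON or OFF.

MibC is constitutively active in this strain.
Turanose is absent, so JalD is inactive.
With repressor MibC bound, *quvH* is not transcribed.
So QuvH is not produced.
Cu²⁺ is absent, so SovW is active.
With repressor SovW bound, *kulV* is not transcribed.
So KulV is not produced.
No activator is available at the *velC* promoter, so *velC* is not transcribed.
So VelC is not produced.
cAMP is present, so LutT is active.
Required activator VelC is absent, so *fubU* is not transcribed.

OFF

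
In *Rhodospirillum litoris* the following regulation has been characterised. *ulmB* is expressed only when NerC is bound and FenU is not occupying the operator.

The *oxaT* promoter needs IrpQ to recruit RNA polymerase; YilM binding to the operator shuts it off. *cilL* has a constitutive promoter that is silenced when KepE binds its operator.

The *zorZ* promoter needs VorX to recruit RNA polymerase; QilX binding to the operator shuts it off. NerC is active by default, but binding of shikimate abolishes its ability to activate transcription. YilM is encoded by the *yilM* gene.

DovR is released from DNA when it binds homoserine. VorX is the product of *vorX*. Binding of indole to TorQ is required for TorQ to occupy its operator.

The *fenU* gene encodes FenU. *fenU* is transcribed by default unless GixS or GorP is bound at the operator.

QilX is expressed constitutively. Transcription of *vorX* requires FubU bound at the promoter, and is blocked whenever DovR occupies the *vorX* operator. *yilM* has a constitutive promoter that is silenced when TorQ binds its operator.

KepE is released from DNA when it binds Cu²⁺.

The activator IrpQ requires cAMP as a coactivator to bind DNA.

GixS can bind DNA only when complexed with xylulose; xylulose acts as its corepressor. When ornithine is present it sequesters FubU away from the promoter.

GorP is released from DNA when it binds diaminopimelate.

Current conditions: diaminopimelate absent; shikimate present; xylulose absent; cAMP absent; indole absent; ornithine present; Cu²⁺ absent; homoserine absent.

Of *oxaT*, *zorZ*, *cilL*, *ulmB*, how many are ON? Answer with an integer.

cAMP is absent, so IrpQ is inactive.
Indole is absent, so TorQ is inactive.
With no repressor bound, *yilM* is transcribed.
So YilM is produced and active.
With repressor YilM bound, *oxaT* is not transcribed.
→ *oxaT* is OFF.
QilX is produced constitutively and is active.
Homoserine is absent, so DovR is active.
Ornithine is present, so FubU is inactive.
With repressor DovR bound, *vorX* is not transcribed.
So VorX is not produced.
With repressor QilX bound, *zorZ* is not transcribed.
→ *zorZ* is OFF.
Cu²⁺ is absent, so KepE is active.
With repressor KepE bound, *cilL* is not transcribed.
→ *cilL* is OFF.
Xylulose is absent, so GixS is inactive.
Diaminopimelate is absent, so GorP is active.
With repressor GorP bound, *fenU* is not transcribed.
So FenU is not produced.
Shikimate is present, so NerC is inactive.
Required activator NerC is absent, so *ulmB* is not transcribed.
→ *ulmB* is OFF.
0 of the 4 genes are transcribed.

0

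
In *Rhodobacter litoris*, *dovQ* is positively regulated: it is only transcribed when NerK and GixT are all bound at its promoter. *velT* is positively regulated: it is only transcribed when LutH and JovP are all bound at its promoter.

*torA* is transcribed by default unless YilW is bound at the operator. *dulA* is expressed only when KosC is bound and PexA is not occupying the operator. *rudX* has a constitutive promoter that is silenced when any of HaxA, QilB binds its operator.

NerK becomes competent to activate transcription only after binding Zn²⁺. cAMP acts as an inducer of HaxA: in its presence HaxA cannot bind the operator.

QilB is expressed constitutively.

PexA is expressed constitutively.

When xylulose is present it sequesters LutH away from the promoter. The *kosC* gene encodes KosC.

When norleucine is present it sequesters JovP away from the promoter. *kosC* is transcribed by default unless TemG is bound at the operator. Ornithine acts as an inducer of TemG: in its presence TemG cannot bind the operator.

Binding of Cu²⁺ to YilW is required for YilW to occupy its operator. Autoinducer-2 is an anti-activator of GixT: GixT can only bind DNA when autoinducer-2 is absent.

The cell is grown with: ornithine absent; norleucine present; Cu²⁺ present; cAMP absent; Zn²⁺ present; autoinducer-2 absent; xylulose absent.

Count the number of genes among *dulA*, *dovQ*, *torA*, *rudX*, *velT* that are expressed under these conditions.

1

Ornithine is absent, so TemG is active.
With repressor TemG bound, *kosC* is not transcribed.
So KosC is not produced.
PexA is produced constitutively and is active.
With repressor PexA bound, *dulA* is not transcribed.
→ *dulA* is OFF.
Zn²⁺ is present, so NerK is active.
Autoinducer-2 is absent, so GixT is active.
No repressor is bound and NerK and GixT are active, so *dovQ* is transcribed.
→ *dovQ* is ON.
Cu²⁺ is present, so YilW is active.
With repressor YilW bound, *torA* is not transcribed.
→ *torA* is OFF.
cAMP is absent, so HaxA is active.
QilB is produced constitutively and is active.
With repressor HaxA bound, *rudX* is not transcribed.
→ *rudX* is OFF.
Xylulose is absent, so LutH is active.
Norleucine is present, so JovP is inactive.
Required activator JovP is absent, so *velT* is not transcribed.
→ *velT* is OFF.
1 of the 5 genes is transcribed.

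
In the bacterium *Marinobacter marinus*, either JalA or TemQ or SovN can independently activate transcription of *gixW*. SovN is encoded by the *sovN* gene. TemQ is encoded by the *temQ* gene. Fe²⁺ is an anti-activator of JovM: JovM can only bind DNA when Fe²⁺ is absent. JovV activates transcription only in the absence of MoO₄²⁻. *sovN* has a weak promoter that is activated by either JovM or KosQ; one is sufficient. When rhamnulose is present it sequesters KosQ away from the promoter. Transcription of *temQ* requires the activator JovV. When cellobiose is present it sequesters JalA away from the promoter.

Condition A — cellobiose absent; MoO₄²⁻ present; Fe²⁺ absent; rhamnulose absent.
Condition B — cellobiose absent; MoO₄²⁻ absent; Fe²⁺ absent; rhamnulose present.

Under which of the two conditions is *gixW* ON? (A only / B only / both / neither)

both

Condition A:
Cellobiose is absent, so JalA is active.
MoO₄²⁻ is present, so JovV is inactive.
Required activator JovV is absent, so *temQ* is not transcribed.
So TemQ is not produced.
Fe²⁺ is absent, so JovM is active.
Rhamnulose is absent, so KosQ is active.
Activator JovM is present, so *sovN* is transcribed.
So SovN is produced and active.
Activator JalA is present, so *gixW* is transcribed.
→ *gixW* is ON in A.
Condition B:
Cellobiose is absent, so JalA is active.
MoO₄²⁻ is absent, so JovV is active.
No repressor is bound and JovV is active, so *temQ* is transcribed.
So TemQ is produced and active.
Fe²⁺ is absent, so JovM is active.
Rhamnulose is present, so KosQ is inactive.
Activator JovM is present, so *sovN* is transcribed.
So SovN is produced and active.
Activator JalA is present, so *gixW* is transcribed.
→ *gixW* is ON in B.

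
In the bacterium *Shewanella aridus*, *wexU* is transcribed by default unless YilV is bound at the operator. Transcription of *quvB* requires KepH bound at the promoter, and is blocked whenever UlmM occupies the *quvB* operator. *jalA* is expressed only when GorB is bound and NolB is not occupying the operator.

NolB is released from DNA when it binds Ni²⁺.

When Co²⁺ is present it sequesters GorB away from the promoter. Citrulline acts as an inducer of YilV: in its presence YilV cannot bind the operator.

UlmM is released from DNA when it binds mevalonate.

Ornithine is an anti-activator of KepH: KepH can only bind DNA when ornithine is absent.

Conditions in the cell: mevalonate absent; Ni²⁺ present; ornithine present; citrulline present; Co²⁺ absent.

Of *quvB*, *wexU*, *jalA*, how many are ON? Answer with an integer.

2

Mevalonate is absent, so UlmM is active.
Ornithine is present, so KepH is inactive.
With repressor UlmM bound, *quvB* is not transcribed.
→ *quvB* is OFF.
Citrulline is present, so YilV is inactive.
With no repressor bound, *wexU* is transcribed.
→ *wexU* is ON.
Co²⁺ is absent, so GorB is active.
Ni²⁺ is present, so NolB is inactive.
No repressor is bound and GorB is active, so *jalA* is transcribed.
→ *jalA* is ON.
2 of the 3 genes are transcribed.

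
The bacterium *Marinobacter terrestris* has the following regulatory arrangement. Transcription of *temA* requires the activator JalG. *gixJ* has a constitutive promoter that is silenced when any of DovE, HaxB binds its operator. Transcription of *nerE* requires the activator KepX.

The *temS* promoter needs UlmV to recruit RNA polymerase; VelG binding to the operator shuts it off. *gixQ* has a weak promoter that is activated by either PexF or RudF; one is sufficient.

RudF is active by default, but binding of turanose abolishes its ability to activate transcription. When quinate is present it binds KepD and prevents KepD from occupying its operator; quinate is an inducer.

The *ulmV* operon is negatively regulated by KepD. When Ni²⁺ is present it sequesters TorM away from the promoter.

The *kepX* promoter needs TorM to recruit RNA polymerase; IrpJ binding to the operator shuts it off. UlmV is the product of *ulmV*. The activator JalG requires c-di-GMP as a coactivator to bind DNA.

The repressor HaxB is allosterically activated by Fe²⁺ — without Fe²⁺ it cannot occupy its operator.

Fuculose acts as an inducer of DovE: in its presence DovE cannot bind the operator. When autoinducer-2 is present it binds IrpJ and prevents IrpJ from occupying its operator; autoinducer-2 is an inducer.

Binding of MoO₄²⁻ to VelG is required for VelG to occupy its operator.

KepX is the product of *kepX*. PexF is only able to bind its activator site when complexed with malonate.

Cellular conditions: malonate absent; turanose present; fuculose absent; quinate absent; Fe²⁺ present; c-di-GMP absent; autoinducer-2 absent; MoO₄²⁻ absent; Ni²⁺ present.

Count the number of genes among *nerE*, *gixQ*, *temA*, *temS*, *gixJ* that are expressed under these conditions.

0

Autoinducer-2 is absent, so IrpJ is active.
Ni²⁺ is present, so TorM is inactive.
With repressor IrpJ bound, *kepX* is not transcribed.
So KepX is not produced.
Required activator KepX is absent, so *nerE* is not transcribed.
→ *nerE* is OFF.
Malonate is absent, so PexF is inactive.
Turanose is present, so RudF is inactive.
No activator is available at the *gixQ* promoter, so *gixQ* is not transcribed.
→ *gixQ* is OFF.
c-di-GMP is absent, so JalG is inactive.
Required activator JalG is absent, so *temA* is not transcribed.
→ *temA* is OFF.
MoO₄²⁻ is absent, so VelG is inactive.
Quinate is absent, so KepD is active.
With repressor KepD bound, *ulmV* is not transcribed.
So UlmV is not produced.
Required activator UlmV is absent, so *temS* is not transcribed.
→ *temS* is OFF.
Fuculose is absent, so DovE is active.
Fe²⁺ is present, so HaxB is active.
With repressor DovE bound, *gixJ* is not transcribed.
→ *gixJ* is OFF.
0 of the 5 genes are transcribed.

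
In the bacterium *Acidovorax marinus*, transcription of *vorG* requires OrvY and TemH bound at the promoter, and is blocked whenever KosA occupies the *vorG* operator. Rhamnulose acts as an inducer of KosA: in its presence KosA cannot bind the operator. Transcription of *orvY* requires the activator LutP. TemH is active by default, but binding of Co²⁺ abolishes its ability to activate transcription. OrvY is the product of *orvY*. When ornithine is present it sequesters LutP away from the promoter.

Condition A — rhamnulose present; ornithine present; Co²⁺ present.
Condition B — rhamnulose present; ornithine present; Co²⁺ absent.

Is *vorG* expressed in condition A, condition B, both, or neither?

Condition A:
Rhamnulose is present, so KosA is inactive.
Ornithine is present, so LutP is inactive.
Required activator LutP is absent, so *orvY* is not transcribed.
So OrvY is not produced.
Co²⁺ is present, so TemH is inactive.
Required activator OrvY is absent, so *vorG* is not transcribed.
→ *vorG* is OFF in A.
Condition B:
Rhamnulose is present, so KosA is inactive.
Ornithine is present, so LutP is inactive.
Required activator LutP is absent, so *orvY* is not transcribed.
So OrvY is not produced.
Co²⁺ is absent, so TemH is active.
Required activator OrvY is absent, so *vorG* is not transcribed.
→ *vorG* is OFF in B.

neither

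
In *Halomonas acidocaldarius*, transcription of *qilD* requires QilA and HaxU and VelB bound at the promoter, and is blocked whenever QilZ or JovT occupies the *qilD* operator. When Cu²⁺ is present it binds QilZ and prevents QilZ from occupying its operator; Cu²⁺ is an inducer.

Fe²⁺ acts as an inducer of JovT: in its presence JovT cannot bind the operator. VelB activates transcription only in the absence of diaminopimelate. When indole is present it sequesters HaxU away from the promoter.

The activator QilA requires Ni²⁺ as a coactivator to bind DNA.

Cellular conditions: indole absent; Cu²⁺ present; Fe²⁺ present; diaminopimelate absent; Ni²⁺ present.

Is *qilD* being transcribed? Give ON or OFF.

ON

Ni²⁺ is present, so QilA is active.
Cu²⁺ is present, so QilZ is inactive.
Fe²⁺ is present, so JovT is inactive.
Indole is absent, so HaxU is active.
Diaminopimelate is absent, so VelB is active.
No repressor is bound and QilA and HaxU and VelB are active, so *qilD* is transcribed.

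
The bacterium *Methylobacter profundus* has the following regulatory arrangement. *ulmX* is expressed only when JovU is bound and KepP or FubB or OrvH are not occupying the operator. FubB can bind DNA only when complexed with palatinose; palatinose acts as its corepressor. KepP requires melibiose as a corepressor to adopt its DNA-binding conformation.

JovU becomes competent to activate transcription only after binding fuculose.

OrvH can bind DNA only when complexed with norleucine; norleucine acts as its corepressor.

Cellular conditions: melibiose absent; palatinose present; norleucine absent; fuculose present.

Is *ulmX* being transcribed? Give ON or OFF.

Melibiose is absent, so KepP is inactive.
Fuculose is present, so JovU is active.
Palatinose is present, so FubB is active.
Norleucine is absent, so OrvH is inactive.
With repressor FubB bound, *ulmX* is not transcribed.

OFF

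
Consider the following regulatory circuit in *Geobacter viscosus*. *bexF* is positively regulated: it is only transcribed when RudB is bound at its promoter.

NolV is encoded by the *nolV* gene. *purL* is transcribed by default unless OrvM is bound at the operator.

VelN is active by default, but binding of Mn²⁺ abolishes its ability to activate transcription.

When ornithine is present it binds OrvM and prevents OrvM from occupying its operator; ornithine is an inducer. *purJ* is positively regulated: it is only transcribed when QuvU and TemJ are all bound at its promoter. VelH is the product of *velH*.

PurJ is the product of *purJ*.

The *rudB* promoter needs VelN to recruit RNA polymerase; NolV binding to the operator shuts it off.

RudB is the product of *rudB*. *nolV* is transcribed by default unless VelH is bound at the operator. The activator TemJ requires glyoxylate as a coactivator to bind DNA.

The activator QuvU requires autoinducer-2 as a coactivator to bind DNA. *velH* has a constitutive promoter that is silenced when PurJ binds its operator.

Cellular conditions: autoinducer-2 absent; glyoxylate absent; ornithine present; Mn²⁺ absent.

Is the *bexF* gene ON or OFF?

Autoinducer-2 is absent, so QuvU is inactive.
Glyoxylate is absent, so TemJ is inactive.
Required activator QuvU is absent, so *purJ* is not transcribed.
So PurJ is not produced.
With no repressor bound, *velH* is transcribed.
So VelH is produced and active.
With repressor VelH bound, *nolV* is not transcribed.
So NolV is not produced.
Mn²⁺ is absent, so VelN is active.
No repressor is bound and VelN is active, so *rudB* is transcribed.
So RudB is produced and active.
No repressor is bound and RudB is active, so *bexF* is transcribed.

ON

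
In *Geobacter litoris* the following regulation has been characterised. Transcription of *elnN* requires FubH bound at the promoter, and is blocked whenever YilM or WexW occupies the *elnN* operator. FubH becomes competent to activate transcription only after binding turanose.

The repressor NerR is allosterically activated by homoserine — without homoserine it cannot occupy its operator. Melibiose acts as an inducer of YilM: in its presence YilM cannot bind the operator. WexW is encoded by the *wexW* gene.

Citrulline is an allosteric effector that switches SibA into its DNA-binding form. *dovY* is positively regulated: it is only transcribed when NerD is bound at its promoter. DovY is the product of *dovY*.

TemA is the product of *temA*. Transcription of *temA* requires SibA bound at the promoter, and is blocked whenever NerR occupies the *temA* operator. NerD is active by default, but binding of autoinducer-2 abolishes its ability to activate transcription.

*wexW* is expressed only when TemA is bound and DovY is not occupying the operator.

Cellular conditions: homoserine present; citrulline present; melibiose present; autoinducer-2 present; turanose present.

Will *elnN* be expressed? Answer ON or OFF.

Turanose is present, so FubH is active.
Melibiose is present, so YilM is inactive.
Autoinducer-2 is present, so NerD is inactive.
Required activator NerD is absent, so *dovY* is not transcribed.
So DovY is not produced.
Citrulline is present, so SibA is active.
Homoserine is present, so NerR is active.
With repressor NerR bound, *temA* is not transcribed.
So TemA is not produced.
Required activator TemA is absent, so *wexW* is not transcribed.
So WexW is not produced.
No repressor is bound and FubH is active, so *elnN* is transcribed.

ON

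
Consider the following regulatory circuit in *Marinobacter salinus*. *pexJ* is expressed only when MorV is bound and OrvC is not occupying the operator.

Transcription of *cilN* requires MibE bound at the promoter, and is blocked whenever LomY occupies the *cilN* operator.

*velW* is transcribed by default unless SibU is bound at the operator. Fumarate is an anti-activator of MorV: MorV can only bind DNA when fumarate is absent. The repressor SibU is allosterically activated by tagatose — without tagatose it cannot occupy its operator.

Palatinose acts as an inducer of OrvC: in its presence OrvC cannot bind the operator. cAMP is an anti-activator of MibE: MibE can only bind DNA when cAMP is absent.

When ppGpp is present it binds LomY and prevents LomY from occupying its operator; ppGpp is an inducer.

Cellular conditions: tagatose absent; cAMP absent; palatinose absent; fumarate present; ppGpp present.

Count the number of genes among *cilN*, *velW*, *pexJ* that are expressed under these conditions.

2

ppGpp is present, so LomY is inactive.
cAMP is absent, so MibE is active.
No repressor is bound and MibE is active, so *cilN* is transcribed.
→ *cilN* is ON.
Tagatose is absent, so SibU is inactive.
With no repressor bound, *velW* is transcribed.
→ *velW* is ON.
Palatinose is absent, so OrvC is active.
Fumarate is present, so MorV is inactive.
With repressor OrvC bound, *pexJ* is not transcribed.
→ *pexJ* is OFF.
2 of the 3 genes are transcribed.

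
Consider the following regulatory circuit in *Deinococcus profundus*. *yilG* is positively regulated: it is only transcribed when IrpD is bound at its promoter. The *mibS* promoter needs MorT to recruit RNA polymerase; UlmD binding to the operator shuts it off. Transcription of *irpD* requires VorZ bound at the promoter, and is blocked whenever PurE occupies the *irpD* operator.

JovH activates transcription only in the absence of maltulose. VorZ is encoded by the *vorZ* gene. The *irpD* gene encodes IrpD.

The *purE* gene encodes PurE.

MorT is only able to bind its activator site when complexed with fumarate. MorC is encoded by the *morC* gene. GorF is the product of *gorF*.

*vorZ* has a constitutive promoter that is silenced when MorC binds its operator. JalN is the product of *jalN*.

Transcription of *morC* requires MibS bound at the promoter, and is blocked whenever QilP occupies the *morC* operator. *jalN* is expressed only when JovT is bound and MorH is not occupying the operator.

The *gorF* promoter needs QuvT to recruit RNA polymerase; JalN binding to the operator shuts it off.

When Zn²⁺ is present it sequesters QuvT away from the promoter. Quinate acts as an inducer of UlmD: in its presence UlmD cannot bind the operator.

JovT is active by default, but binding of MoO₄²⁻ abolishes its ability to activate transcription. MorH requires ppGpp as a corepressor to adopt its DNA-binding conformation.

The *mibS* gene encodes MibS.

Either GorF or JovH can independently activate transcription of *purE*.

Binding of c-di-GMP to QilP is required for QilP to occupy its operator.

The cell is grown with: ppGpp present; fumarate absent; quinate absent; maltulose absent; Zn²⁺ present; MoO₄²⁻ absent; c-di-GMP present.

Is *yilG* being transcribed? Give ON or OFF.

MoO₄²⁻ is absent, so JovT is active.
ppGpp is present, so MorH is active.
With repressor MorH bound, *jalN* is not transcribed.
So JalN is not produced.
Zn²⁺ is present, so QuvT is inactive.
Required activator QuvT is absent, so *gorF* is not transcribed.
So GorF is not produced.
Maltulose is absent, so JovH is active.
Activator JovH is present, so *purE* is transcribed.
So PurE is produced and active.
c-di-GMP is present, so QilP is active.
Quinate is absent, so UlmD is active.
Fumarate is absent, so MorT is inactive.
With repressor UlmD bound, *mibS* is not transcribed.
So MibS is not produced.
With repressor QilP bound, *morC* is not transcribed.
So MorC is not produced.
With no repressor bound, *vorZ* is transcribed.
So VorZ is produced and active.
With repressor PurE bound, *irpD* is not transcribed.
So IrpD is not produced.
Required activator IrpD is absent, so *yilG* is not transcribed.

OFF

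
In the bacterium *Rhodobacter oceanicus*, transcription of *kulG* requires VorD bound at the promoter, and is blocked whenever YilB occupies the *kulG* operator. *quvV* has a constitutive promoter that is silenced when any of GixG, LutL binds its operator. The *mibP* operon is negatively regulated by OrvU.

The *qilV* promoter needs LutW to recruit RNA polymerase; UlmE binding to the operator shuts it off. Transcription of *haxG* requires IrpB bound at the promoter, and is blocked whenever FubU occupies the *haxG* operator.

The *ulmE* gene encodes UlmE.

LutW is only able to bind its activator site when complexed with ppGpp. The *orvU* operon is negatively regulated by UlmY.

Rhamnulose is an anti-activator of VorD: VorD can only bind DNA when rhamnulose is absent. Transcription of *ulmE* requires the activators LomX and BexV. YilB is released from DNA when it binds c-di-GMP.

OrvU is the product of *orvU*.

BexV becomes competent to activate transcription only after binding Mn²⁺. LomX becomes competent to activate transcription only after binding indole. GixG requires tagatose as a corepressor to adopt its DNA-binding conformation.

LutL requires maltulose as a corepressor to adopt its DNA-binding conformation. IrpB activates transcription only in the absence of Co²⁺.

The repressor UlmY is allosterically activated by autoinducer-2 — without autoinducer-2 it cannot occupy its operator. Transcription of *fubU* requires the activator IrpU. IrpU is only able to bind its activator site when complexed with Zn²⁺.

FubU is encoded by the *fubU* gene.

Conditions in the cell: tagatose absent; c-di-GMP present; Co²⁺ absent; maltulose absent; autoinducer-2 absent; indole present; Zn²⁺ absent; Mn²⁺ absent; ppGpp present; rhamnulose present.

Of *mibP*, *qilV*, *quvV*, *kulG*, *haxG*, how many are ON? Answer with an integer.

Autoinducer-2 is absent, so UlmY is inactive.
With no repressor bound, *orvU* is transcribed.
So OrvU is produced and active.
With repressor OrvU bound, *mibP* is not transcribed.
→ *mibP* is OFF.
Indole is present, so LomX is active.
Mn²⁺ is absent, so BexV is inactive.
Required activator BexV is absent, so *ulmE* is not transcribed.
So UlmE is not produced.
ppGpp is present, so LutW is active.
No repressor is bound and LutW is active, so *qilV* is transcribed.
→ *qilV* is ON.
Tagatose is absent, so GixG is inactive.
Maltulose is absent, so LutL is inactive.
With no repressor bound, *quvV* is transcribed.
→ *quvV* is ON.
c-di-GMP is present, so YilB is inactive.
Rhamnulose is present, so VorD is inactive.
Required activator VorD is absent, so *kulG* is not transcribed.
→ *kulG* is OFF.
Zn²⁺ is absent, so IrpU is inactive.
Required activator IrpU is absent, so *fubU* is not transcribed.
So FubU is not produced.
Co²⁺ is absent, so IrpB is active.
No repressor is bound and IrpB is active, so *haxG* is transcribed.
→ *haxG* is ON.
3 of the 5 genes are transcribed.

3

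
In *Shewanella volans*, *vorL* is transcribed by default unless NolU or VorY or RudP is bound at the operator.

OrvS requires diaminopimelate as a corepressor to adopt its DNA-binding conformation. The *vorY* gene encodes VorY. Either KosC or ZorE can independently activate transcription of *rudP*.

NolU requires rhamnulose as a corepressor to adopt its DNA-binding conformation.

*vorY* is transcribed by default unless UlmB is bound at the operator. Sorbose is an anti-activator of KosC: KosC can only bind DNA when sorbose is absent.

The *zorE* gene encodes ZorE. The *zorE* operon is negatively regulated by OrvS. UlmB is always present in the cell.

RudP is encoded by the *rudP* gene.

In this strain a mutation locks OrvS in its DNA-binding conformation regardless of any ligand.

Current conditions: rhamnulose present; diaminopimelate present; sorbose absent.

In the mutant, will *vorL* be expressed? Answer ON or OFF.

Rhamnulose is present, so NolU is active.
UlmB is produced constitutively and is active.
With repressor UlmB bound, *vorY* is not transcribed.
So VorY is not produced.
Sorbose is absent, so KosC is active.
OrvS is constitutively active in this strain.
With repressor OrvS bound, *zorE* is not transcribed.
So ZorE is not produced.
Activator KosC is present, so *rudP* is transcribed.
So RudP is produced and active.
With repressor NolU bound, *vorL* is not transcribed.

OFF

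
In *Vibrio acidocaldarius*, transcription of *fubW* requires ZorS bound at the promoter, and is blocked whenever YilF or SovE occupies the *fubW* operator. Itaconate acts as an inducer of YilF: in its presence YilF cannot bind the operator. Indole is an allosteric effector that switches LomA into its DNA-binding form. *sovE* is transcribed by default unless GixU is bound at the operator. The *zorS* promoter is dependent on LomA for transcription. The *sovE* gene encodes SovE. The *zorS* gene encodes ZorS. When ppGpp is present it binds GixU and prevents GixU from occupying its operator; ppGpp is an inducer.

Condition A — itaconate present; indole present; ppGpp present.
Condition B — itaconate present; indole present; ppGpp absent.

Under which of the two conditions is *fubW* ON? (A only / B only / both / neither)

B only

Condition A:
Itaconate is present, so YilF is inactive.
Indole is present, so LomA is active.
No repressor is bound and LomA is active, so *zorS* is transcribed.
So ZorS is produced and active.
ppGpp is present, so GixU is inactive.
With no repressor bound, *sovE* is transcribed.
So SovE is produced and active.
With repressor SovE bound, *fubW* is not transcribed.
→ *fubW* is OFF in A.
Condition B:
Itaconate is present, so YilF is inactive.
Indole is present, so LomA is active.
No repressor is bound and LomA is active, so *zorS* is transcribed.
So ZorS is produced and active.
ppGpp is absent, so GixU is active.
With repressor GixU bound, *sovE* is not transcribed.
So SovE is not produced.
No repressor is bound and ZorS is active, so *fubW* is transcribed.
→ *fubW* is ON in B.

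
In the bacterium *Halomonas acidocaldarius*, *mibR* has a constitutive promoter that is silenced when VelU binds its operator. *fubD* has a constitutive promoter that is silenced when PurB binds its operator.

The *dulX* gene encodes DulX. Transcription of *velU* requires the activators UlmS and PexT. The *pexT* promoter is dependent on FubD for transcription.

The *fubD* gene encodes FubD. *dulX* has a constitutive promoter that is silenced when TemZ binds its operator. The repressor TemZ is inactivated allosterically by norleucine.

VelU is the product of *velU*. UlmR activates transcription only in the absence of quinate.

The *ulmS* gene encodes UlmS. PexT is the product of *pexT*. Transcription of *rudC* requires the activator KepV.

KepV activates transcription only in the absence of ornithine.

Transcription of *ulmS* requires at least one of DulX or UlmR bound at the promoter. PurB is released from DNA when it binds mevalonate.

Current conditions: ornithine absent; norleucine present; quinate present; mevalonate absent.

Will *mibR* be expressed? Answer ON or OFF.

ON

Norleucine is present, so TemZ is inactive.
With no repressor bound, *dulX* is transcribed.
So DulX is produced and active.
Quinate is present, so UlmR is inactive.
Activator DulX is present, so *ulmS* is transcribed.
So UlmS is produced and active.
Mevalonate is absent, so PurB is active.
With repressor PurB bound, *fubD* is not transcribed.
So FubD is not produced.
Required activator FubD is absent, so *pexT* is not transcribed.
So PexT is not produced.
Required activator PexT is absent, so *velU* is not transcribed.
So VelU is not produced.
With no repressor bound, *mibR* is transcribed.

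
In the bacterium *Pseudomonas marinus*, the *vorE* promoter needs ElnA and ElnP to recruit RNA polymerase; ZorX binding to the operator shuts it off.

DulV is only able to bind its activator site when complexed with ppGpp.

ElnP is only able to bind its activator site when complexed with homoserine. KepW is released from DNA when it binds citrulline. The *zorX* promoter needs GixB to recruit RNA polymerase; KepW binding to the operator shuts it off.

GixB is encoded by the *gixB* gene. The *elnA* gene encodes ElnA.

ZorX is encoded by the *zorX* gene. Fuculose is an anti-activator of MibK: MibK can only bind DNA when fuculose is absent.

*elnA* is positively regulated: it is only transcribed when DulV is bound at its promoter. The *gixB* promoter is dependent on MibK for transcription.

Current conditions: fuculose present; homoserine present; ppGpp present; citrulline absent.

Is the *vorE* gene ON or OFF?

ppGpp is present, so DulV is active.
No repressor is bound and DulV is active, so *elnA* is transcribed.
So ElnA is produced and active.
Homoserine is present, so ElnP is active.
Fuculose is present, so MibK is inactive.
Required activator MibK is absent, so *gixB* is not transcribed.
So GixB is not produced.
Citrulline is absent, so KepW is active.
With repressor KepW bound, *zorX* is not transcribed.
So ZorX is not produced.
No repressor is bound and ElnA and ElnP are active, so *vorE* is transcribed.

ON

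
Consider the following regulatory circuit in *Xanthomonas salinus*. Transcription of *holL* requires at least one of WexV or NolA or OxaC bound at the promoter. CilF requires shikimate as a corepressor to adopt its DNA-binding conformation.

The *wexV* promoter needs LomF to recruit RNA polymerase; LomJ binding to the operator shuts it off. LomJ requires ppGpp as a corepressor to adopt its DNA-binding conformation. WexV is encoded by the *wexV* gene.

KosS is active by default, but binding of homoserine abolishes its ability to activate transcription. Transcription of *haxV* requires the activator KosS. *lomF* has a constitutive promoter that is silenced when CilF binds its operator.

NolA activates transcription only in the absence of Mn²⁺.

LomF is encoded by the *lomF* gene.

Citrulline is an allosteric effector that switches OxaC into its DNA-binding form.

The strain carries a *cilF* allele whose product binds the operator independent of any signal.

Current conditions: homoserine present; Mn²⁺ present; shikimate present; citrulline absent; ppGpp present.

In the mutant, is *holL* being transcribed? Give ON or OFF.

OFF

CilF is constitutively active in this strain.
With repressor CilF bound, *lomF* is not transcribed.
So LomF is not produced.
ppGpp is present, so LomJ is active.
With repressor LomJ bound, *wexV* is not transcribed.
So WexV is not produced.
Mn²⁺ is present, so NolA is inactive.
Citrulline is absent, so OxaC is inactive.
No activator is available at the *holL* promoter, so *holL* is not transcribed.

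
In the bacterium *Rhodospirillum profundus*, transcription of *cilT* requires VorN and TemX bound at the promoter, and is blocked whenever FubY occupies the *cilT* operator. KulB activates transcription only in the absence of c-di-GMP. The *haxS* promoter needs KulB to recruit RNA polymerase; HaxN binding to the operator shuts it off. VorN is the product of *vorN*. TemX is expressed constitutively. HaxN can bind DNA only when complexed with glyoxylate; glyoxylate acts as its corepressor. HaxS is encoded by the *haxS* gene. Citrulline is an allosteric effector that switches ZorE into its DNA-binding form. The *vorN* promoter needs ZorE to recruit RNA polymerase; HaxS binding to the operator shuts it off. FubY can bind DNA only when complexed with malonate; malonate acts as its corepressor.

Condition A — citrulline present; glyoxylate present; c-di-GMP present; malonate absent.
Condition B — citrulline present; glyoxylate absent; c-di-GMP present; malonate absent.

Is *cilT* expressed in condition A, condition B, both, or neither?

both

Condition A:
Citrulline is present, so ZorE is active.
Glyoxylate is present, so HaxN is active.
c-di-GMP is present, so KulB is inactive.
With repressor HaxN bound, *haxS* is not transcribed.
So HaxS is not produced.
No repressor is bound and ZorE is active, so *vorN* is transcribed.
So VorN is produced and active.
TemX is produced constitutively and is active.
Malonate is absent, so FubY is inactive.
No repressor is bound and VorN and TemX are active, so *cilT* is transcribed.
→ *cilT* is ON in A.
Condition B:
Citrulline is present, so ZorE is active.
Glyoxylate is absent, so HaxN is inactive.
c-di-GMP is present, so KulB is inactive.
Required activator KulB is absent, so *haxS* is not transcribed.
So HaxS is not produced.
No repressor is bound and ZorE is active, so *vorN* is transcribed.
So VorN is produced and active.
TemX is produced constitutively and is active.
Malonate is absent, so FubY is inactive.
No repressor is bound and VorN and TemX are active, so *cilT* is transcribed.
→ *cilT* is ON in B.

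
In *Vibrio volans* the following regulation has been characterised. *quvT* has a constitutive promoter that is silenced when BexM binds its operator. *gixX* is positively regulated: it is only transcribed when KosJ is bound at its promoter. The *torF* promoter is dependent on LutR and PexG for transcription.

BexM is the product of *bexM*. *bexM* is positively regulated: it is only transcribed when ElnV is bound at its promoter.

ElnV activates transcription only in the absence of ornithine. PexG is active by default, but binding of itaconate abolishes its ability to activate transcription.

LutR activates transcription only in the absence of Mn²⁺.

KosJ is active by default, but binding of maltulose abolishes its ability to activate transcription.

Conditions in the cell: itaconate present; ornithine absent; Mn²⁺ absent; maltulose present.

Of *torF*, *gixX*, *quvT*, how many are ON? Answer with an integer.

Mn²⁺ is absent, so LutR is active.
Itaconate is present, so PexG is inactive.
Required activator PexG is absent, so *torF* is not transcribed.
→ *torF* is OFF.
Maltulose is present, so KosJ is inactive.
Required activator KosJ is absent, so *gixX* is not transcribed.
→ *gixX* is OFF.
Ornithine is absent, so ElnV is active.
No repressor is bound and ElnV is active, so *bexM* is transcribed.
So BexM is produced and active.
With repressor BexM bound, *quvT* is not transcribed.
→ *quvT* is OFF.
0 of the 3 genes are transcribed.

0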